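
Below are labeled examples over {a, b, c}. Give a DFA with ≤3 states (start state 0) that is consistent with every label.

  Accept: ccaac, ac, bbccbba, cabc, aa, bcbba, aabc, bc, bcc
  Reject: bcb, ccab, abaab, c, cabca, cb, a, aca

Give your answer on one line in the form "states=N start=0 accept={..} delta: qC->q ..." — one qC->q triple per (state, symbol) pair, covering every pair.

states=3 start=0 accept={2} delta: 0a->1 0b->1 0c->0 1a->2 1b->1 1c->2 2a->0 2b->1 2c->2

Fold the examples into a partial DFA from state 0: repeatedly fix the first undefined (state, symbol) met by the shortest-then-alphabetical prefix, trying targets in increasing order and rejecting any under which an Accept and a Reject string meet in one state with the same remainder; add a state when all current targets are rejected. Accepting states are where Accept strings end.
a: 0a undefined. 0a->0: no, ac/c meet in 0 with "c" left. Open state 1: 0a->1.
b: 0b undefined. 0b->0: no, bc/c meet in 0 with "c" left. 0b->1: ok.
c: 0c undefined. 0c->0: ok.
aa: 1a undefined. 1a->0: no, ccaac/c meet in 0. 1a->1: no, aa/cb meet in 1. Open state 2: 1a->2.
ab: 1b undefined. 1b->0: no, bbccbba/cabca meet in 1. 1b->1: ok.
ac: 1c undefined. 1c->0: no, ac/c meet in 0. 1c->1: no, ac/bcb meet in 1. 1c->2: ok.
aab: 2b undefined. 2b->0: no, aabc/bcb meet in 0. 2b->1: ok.
aca: 2a undefined. 2a->0: ok.
bcc: 2c undefined. 2c->0: no, ccaac/c meet in 0. 2c->1: no, ccaac/bcb meet in 1. 2c->2: ok.
All examples now run through 3 states with every (state, symbol) defined. Accept strings end in {2}, Reject strings end in {0,1}; accept={2}.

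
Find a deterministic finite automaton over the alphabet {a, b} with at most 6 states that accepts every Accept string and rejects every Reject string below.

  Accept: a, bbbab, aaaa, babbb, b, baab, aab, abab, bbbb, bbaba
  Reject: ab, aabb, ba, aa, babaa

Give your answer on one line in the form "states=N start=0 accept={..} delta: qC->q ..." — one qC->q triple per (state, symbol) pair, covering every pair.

Fold the examples into a partial DFA from state 0: repeatedly fix the first undefined (state, symbol) met by the shortest-then-alphabetical prefix, trying targets in increasing order and rejecting any under which an Accept and a Reject string meet in one state with the same remainder; add a state when all current targets are rejected. Accepting states are where Accept strings end.
a: 0a undefined. 0a->0: no, a/aa meet in 0. Open state 1: 0a->1.
b: 0b undefined. 0b->0: no, a/ba meet in 1. 0b->1: ok.
aa: 1a undefined. 1a->0: no, a/babaa meet in 1. 1a->1: no, a/ba meet in 1. Open state 2: 1a->2.
ab: 1b undefined. 1b->0: no, abab/ab meet in 0. 1b->1: no, a/ab meet in 1. 1b->2: no, bbbb/aabb meet in 2 with "bb" left. Open state 3: 1b->3.
aaa: 2a undefined. 2a->0: ok.
aab: 2b undefined. 2b->0: no, a/aabb meet in 1. 2b->1: ok.
aba: 3a undefined. 3a->0: no, bbaba/ba meet in 2. 3a->1: no, abab/ab meet in 3. 3a->2: no, bbaba/ba meet in 2. 3a->3: ok.
bbb: 3b undefined. 3b->0: no, bbbab/ab meet in 3. 3b->1: no, bbbb/ab meet in 3. 3b->2: no, babbb/ba meet in 2. 3b->3: no, bbbab/ab meet in 3. Open state 4: 3b->4.
bbba: 4a undefined. 4a->0: no, bbaba/babaa meet in 0. 4a->1: no, bbbab/ab meet in 3. 4a->2: no, bbaba/ba meet in 2. 4a->3: no, bbaba/ab meet in 3. 4a->4: ok.
bbbb: 4b undefined. 4b->0: no, bbbab/babaa meet in 0. 4b->1: ok.
All examples now run through 5 states with every (state, symbol) defined. Accept strings end in {1,4}, Reject strings end in {0,2,3}; accept={1,4}.

states=5 start=0 accept={1,4} delta: 0a->1 0b->1 1a->2 1b->3 2a->0 2b->1 3a->3 3b->4 4a->4 4b->1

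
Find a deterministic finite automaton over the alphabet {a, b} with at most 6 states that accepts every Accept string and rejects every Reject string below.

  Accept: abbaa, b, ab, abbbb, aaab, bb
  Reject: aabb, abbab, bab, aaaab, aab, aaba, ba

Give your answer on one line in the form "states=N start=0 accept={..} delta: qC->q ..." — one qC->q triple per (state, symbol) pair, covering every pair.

states=4 start=0 accept={0,1} delta: 0a->1 0b->1 1a->2 1b->0 2a->1 2b->3 3a->2 3b->2

State merging on the prefix tree: take the shortest (then alphabetical) example prefix whose next move is undefined and point that move at state 0, else 1, else 2, ...; a target is out if some Accept/Reject pair would then sit in one state with the same input left (inseparable). If every existing state is out, open a new one.
a: 0a undefined. 0a->0: no, b/aaaab meet in 0 with "b" left. Open state 1: 0a->1.
b: 0b undefined. 0b->0: no, ab/bab meet in 1 with "b" left. 0b->1: ok.
aa: 1a undefined. 1a->0: no, b/bab meet in 1. 1a->1: no, b/ba meet in 1. Open state 2: 1a->2.
ab: 1b undefined. 1b->0: ok.
aaa: 2a undefined. 2a->0: no, abbaa/aaaab meet in 0. 2a->1: ok.
aab: 2b undefined. 2b->0: no, abbaa/aabb meet in 1. 2b->1: no, abbaa/abbab meet in 1. 2b->2: no, abbaa/aaba meet in 1. Open state 3: 2b->3.
aaba: 3a undefined. 3a->0: no, ab/aaba meet in 0. 3a->1: no, abbaa/aaba meet in 1. 3a->2: ok.
aabb: 3b undefined. 3b->0: no, ab/aabb meet in 0. 3b->1: no, abbaa/aabb meet in 1. 3b->2: ok.
All examples now run through 4 states with every (state, symbol) defined. Accept strings end in {0,1}, Reject strings end in {2,3}; accept={0,1}.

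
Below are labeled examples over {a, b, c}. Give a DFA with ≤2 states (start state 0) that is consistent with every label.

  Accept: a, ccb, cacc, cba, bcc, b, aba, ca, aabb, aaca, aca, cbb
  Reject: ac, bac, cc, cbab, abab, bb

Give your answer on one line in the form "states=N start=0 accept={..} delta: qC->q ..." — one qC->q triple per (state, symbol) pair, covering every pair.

states=2 start=0 accept={1} delta: 0a->1 0b->1 0c->1 1a->1 1b->0 1c->0

State merging on the prefix tree: take the shortest (then alphabetical) example prefix whose next move is undefined and point that move at state 0, else 1, else 2, ...; a target is out if some Accept/Reject pair would then sit in one state with the same input left (inseparable). If every existing state is out, open a new one.
a: 0a undefined. 0a->0: no, aabb/bb meet in 0 with "bb" left. Open state 1: 0a->1.
b: 0b undefined. 0b->0: no, bcc/cc meet in 0 with "cc" left. 0b->1: ok.
c: 0c undefined. 0c->0: no, cbb/bb meet in 1 with "b" left. 0c->1: ok.
aa: 1a undefined. 1a->0: no, a/bac meet in 1. 1a->1: ok.
ab: 1b undefined. 1b->0: ok.
ac: 1c undefined. 1c->0: ok.
All examples now run through 2 states with every (state, symbol) defined. Accept strings end in {1}, Reject strings end in {0}; accept={1}.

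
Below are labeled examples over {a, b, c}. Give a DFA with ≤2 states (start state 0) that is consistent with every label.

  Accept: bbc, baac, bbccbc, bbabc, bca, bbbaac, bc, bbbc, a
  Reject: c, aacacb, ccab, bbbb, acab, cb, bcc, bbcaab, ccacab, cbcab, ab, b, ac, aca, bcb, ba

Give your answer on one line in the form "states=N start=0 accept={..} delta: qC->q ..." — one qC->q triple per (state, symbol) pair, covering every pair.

states=2 start=0 accept={0} delta: 0a->0 0b->1 0c->1 1a->1 1b->1 1c->0

State merging on the prefix tree: take the shortest (then alphabetical) example prefix whose next move is undefined and point that move at state 0, else 1, else 2, ...; a target is out if some Accept/Reject pair would then sit in one state with the same input left (inseparable). If every existing state is out, open a new one.
a: 0a undefined. 0a->0: ok.
b: 0b undefined. 0b->0: no, bbc/c meet in 0 with "c" left. Open state 1: 0b->1.
c: 0c undefined. 0c->0: no, a/c meet in 0. 0c->1: ok.
ba: 1a undefined. 1a->0: no, baac/c meet in 1. 1a->1: ok.
bb: 1b undefined. 1b->0: no, bbc/c meet in 1. 1b->1: ok.
bc: 1c undefined. 1c->0: ok.
All examples now run through 2 states with every (state, symbol) defined. Accept strings end in {0}, Reject strings end in {1}; accept={0}.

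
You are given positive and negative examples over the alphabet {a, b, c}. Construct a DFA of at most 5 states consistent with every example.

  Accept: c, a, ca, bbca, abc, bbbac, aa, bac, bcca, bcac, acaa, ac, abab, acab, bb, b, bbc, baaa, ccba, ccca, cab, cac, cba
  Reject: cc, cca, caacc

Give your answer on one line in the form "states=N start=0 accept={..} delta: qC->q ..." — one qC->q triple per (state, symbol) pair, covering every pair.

states=4 start=0 accept={0,1,2} delta: 0a->0 0b->1 0c->2 1a->0 1b->0 1c->0 2a->0 2b->0 2c->3 3a->3 3b->0 3c->0

Grow the machine one transition at a time. Run the examples from 0; the earliest place one falls off (shortest prefix, ties alphabetical) gets sent to the lowest-numbered state that keeps every Accept/Reject pair distinguishable — a pair clashes when both reach the same state with identical unread suffix — and to a fresh state only if none does.
a: 0a undefined. 0a->0: ok.
b: 0b undefined. 0b->0: no, bcca/cca meet in 0 with "cca" left. Open state 1: 0b->1.
c: 0c undefined. 0c->0: no, c/cc meet in 0. 0c->1: no, abc/cc meet in 1 with "c" left. Open state 2: 0c->2.
ba: 1a undefined. 1a->0: ok.
bb: 1b undefined. 1b->0: ok.
bc: 1c undefined. 1c->0: ok.
ca: 2a undefined. 2a->0: ok.
cb: 2b undefined. 2b->0: ok.
cc: 2c undefined. 2c->0: no, a/cc meet in 0. 2c->1: no, a/cca meet in 0. 2c->2: no, c/cc meet in 2. Open state 3: 2c->3.
cca: 3a undefined. 3a->0: no, a/cca meet in 0. 3a->1: no, abab/cca meet in 1. 3a->2: no, c/cca meet in 2. 3a->3: ok.
ccb: 3b undefined. 3b->0: ok.
ccc: 3c undefined. 3c->0: ok.
All examples now run through 4 states with every (state, symbol) defined. Accept strings end in {0,1,2}, Reject strings end in {3}; accept={0,1,2}.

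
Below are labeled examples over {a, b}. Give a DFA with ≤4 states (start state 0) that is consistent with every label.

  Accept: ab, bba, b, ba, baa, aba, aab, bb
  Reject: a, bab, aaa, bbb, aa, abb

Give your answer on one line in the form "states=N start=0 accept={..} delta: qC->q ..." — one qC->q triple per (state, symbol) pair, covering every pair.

State merging on the prefix tree: take the shortest (then alphabetical) example prefix whose next move is undefined and point that move at state 0, else 1, else 2, ...; a target is out if some Accept/Reject pair would then sit in one state with the same input left (inseparable). If every existing state is out, open a new one.
a: 0a undefined. 0a->0: no, bb/abb meet in 0 with "bb" left. Open state 1: 0a->1.
b: 0b undefined. 0b->0: no, ab/bab meet in 1 with "b" left. 0b->1: no, b/a meet in 1. Open state 2: 0b->2.
aa: 1a undefined. 1a->0: ok.
ab: 1b undefined. 1b->0: no, ab/aa meet in 0. 1b->1: no, ab/a meet in 1. 1b->2: no, bb/abb meet in 2 with "b" left. Open state 3: 1b->3.
ba: 2a undefined. 2a->0: no, b/bab meet in 2. 2a->1: no, ab/bab meet in 3. 2a->2: no, bb/bab meet in 2 with "b" left. 2a->3: ok.
bb: 2b undefined. 2b->0: no, bba/a meet in 1. 2b->1: no, ab/bbb meet in 3. 2b->2: no, b/bbb meet in 2. 2b->3: ok.
aba: 3a undefined. 3a->0: no, bba/aa meet in 0. 3a->1: no, bba/a meet in 1. 3a->2: ok.
abb: 3b undefined. 3b->0: ok.
All examples now run through 4 states with every (state, symbol) defined. Accept strings end in {2,3}, Reject strings end in {0,1}; accept={2,3}.

states=4 start=0 accept={2,3} delta: 0a->1 0b->2 1a->0 1b->3 2a->3 2b->3 3a->2 3b->0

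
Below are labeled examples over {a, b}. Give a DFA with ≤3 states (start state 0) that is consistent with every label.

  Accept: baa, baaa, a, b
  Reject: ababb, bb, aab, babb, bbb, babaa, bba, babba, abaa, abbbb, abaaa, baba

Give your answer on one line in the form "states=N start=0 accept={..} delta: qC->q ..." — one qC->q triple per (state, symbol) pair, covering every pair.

Grow the machine one transition at a time. Run the examples from 0; the earliest place one falls off (shortest prefix, ties alphabetical) gets sent to the lowest-numbered state that keeps every Accept/Reject pair distinguishable — a pair clashes when both reach the same state with identical unread suffix — and to a fresh state only if none does.
a: 0a undefined. 0a->0: no, baa/abaa meet in 0 with "baa" left. Open state 1: 0a->1.
b: 0b undefined. 0b->0: no, a/bba meet in 1. 0b->1: ok.
aa: 1a undefined. 1a->0: no, baa/aab meet in 1. 1a->1: ok.
ab: 1b undefined. 1b->0: no, baa/ababb meet in 1. 1b->1: no, baa/ababb meet in 1. Open state 2: 1b->2.
aba: 2a undefined. 2a->0: no, baa/babaa meet in 1. 2a->1: no, baa/babaa meet in 1. 2a->2: ok.
abb: 2b undefined. 2b->0: no, baa/ababb meet in 1. 2b->1: no, baa/babb meet in 1. 2b->2: ok.
All examples now run through 3 states with every (state, symbol) defined. Accept strings end in {1}, Reject strings end in {2}; accept={1}.

states=3 start=0 accept={1} delta: 0a->1 0b->1 1a->1 1b->2 2a->2 2b->2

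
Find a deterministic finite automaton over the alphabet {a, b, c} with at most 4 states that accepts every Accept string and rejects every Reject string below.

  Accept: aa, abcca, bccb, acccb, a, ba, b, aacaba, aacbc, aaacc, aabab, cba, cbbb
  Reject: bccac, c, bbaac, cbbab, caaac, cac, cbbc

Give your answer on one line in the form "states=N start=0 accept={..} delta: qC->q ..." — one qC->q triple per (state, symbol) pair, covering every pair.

State merging on the prefix tree: take the shortest (then alphabetical) example prefix whose next move is undefined and point that move at state 0, else 1, else 2, ...; a target is out if some Accept/Reject pair would then sit in one state with the same input left (inseparable). If every existing state is out, open a new one.
a: 0a undefined. 0a->0: ok.
b: 0b undefined. 0b->0: ok.
c: 0c undefined. 0c->0: no, aa/bccac meet in 0. Open state 1: 0c->1.
ca: 1a undefined. 1a->0: ok.
cb: 1b undefined. 1b->0: no, aa/cbbab meet in 0. 1b->1: no, aa/cbbab meet in 0. Open state 2: 1b->2.
acc: 1c undefined. 1c->0: ok.
cba: 2a undefined. 2a->0: ok.
cbb: 2b undefined. 2b->0: no, aa/cbbab meet in 0. 2b->1: no, aa/cbbab meet in 0. 2b->2: no, aa/cbbab meet in 0. Open state 3: 2b->3.
cbba: 3a undefined. 3a->0: no, aa/cbbab meet in 0. 3a->1: no, acccb/cbbab meet in 2. 3a->2: ok.
cbbb: 3b undefined. 3b->0: ok.
cbbc: 3c undefined. 3c->0: no, aa/cbbc meet in 0. 3c->1: ok.
aacbc: 2c undefined. 2c->0: ok.
All examples now run through 4 states with every (state, symbol) defined. Accept strings end in {0,2}, Reject strings end in {1,3}; accept={0,2}.

states=4 start=0 accept={0,2} delta: 0a->0 0b->0 0c->1 1a->0 1b->2 1c->0 2a->0 2b->3 2c->0 3a->2 3b->0 3c->1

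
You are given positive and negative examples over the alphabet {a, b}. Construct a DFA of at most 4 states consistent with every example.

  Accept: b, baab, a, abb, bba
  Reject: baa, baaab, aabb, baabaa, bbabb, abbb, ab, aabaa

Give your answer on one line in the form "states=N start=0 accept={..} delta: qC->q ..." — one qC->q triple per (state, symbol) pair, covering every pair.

State merging on the prefix tree: take the shortest (then alphabetical) example prefix whose next move is undefined and point that move at state 0, else 1, else 2, ...; a target is out if some Accept/Reject pair would then sit in one state with the same input left (inseparable). If every existing state is out, open a new one.
a: 0a undefined. 0a->0: no, b/ab meet in 0 with "b" left. Open state 1: 0a->1.
b: 0b undefined. 0b->0: no, abb/bbabb meet in 1 with "bb" left. 0b->1: ok.
aa: 1a undefined. 1a->0: no, b/baa meet in 1. 1a->1: no, b/baa meet in 1. Open state 2: 1a->2.
ab: 1b undefined. 1b->0: no, b/bbabb meet in 1. 1b->1: no, b/abbb meet in 1. 1b->2: no, bba/baa meet in 2 with "a" left. Open state 3: 1b->3.
aab: 2b undefined. 2b->0: no, b/aabb meet in 1. 2b->1: ok.
abb: 3b undefined. 3b->0: no, b/abbb meet in 1. 3b->1: ok.
baa: 2a undefined. 2a->0: ok.
bba: 3a undefined. 3a->0: no, bba/baa meet in 0. 3a->1: no, b/bbabb meet in 1. 3a->2: ok.
All examples now run through 4 states with every (state, symbol) defined. Accept strings end in {1,2}, Reject strings end in {0,3}; accept={1,2}.

states=4 start=0 accept={1,2} delta: 0a->1 0b->1 1a->2 1b->3 2a->0 2b->1 3a->2 3b->1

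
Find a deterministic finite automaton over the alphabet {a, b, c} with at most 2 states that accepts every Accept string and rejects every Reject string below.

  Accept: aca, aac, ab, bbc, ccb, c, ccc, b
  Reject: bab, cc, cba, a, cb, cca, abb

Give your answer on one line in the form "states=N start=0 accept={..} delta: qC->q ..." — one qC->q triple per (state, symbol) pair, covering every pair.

states=2 start=0 accept={1} delta: 0a->0 0b->1 0c->1 1a->1 1b->0 1c->0

State merging on the prefix tree: take the shortest (then alphabetical) example prefix whose next move is undefined and point that move at state 0, else 1, else 2, ...; a target is out if some Accept/Reject pair would then sit in one state with the same input left (inseparable). If every existing state is out, open a new one.
a: 0a undefined. 0a->0: ok.
b: 0b undefined. 0b->0: no, ab/bab meet in 0. Open state 1: 0b->1.
c: 0c undefined. 0c->0: no, aca/cc meet in 0. 0c->1: ok.
ba: 1a undefined. 1a->0: no, aca/a meet in 0. 1a->1: ok.
bb: 1b undefined. 1b->0: ok.
cc: 1c undefined. 1c->0: ok.
All examples now run through 2 states with every (state, symbol) defined. Accept strings end in {1}, Reject strings end in {0}; accept={1}.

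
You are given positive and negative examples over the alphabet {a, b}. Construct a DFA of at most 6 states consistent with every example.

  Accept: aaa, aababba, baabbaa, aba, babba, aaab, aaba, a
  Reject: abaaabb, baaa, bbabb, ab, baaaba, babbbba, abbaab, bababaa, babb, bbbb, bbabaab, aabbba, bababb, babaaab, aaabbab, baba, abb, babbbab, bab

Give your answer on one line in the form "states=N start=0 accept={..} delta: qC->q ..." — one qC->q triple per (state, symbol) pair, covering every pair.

states=5 start=0 accept={1,3} delta: 0a->1 0b->2 1a->3 1b->0 2a->2 2b->4 3a->3 3b->1 4a->2 4b->0

Fold the examples into a partial DFA from state 0: repeatedly fix the first undefined (state, symbol) met by the shortest-then-alphabetical prefix, trying targets in increasing order and rejecting any under which an Accept and a Reject string meet in one state with the same remainder; add a state when all current targets are rejected. Accepting states are where Accept strings end.
a: 0a undefined. 0a->0: no, aaab/ab meet in 0 with "b" left. Open state 1: 0a->1.
b: 0b undefined. 0b->0: no, aaa/baaa meet in 1 with "aa" left. 0b->1: no, aaba/baba meet in 1 with "aba" left. Open state 2: 0b->2.
aa: 1a undefined. 1a->0: no, aaab/ab meet in 1 with "b" left. 1a->1: no, aaab/ab meet in 1 with "b" left. 1a->2: no, aaab/bab meet in 2 with "ab" left. Open state 3: 1a->3.
ab: 1b undefined. 1b->0: ok.
ba: 2a undefined. 2a->0: no, baabbaa/bababaa meet in 1. 2a->1: no, aaa/baaa meet in 3 with "a" left. 2a->2: ok.
bb: 2b undefined. 2b->0: no, baabbaa/baaa meet in 2. 2b->1: no, baabbaa/baaaba meet in 3. 2b->2: no, baabbaa/baaa meet in 2. 2b->3: no, aaa/baaaba meet in 3 with "a" left. Open state 4: 2b->4.
aaa: 3a undefined. 3a->0: no, aaa/ab meet in 0. 3a->1: no, aaab/ab meet in 0. 3a->2: no, aaa/baaa meet in 2. 3a->3: ok.
aab: 3b undefined. 3b->0: no, aababba/abaaabb meet in 2. 3b->1: ok.
bba: 4a undefined. 4a->0: no, aababba/babaaab meet in 1. 4a->1: no, aaa/bababaa meet in 3. 4a->2: ok.
bbb: 4b undefined. 4b->0: ok.
All examples now run through 5 states with every (state, symbol) defined. Accept strings end in {1,3}, Reject strings end in {0,2,4}; accept={1,3}.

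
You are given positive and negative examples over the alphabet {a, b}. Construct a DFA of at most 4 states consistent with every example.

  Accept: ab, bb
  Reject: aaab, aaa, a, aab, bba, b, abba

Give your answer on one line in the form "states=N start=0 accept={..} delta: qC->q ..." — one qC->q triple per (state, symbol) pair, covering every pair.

states=3 start=0 accept={0} delta: 0a->1 0b->1 1a->2 1b->0 2a->2 2b->1

Fold the examples into a partial DFA from state 0: repeatedly fix the first undefined (state, symbol) met by the shortest-then-alphabetical prefix, trying targets in increasing order and rejecting any under which an Accept and a Reject string meet in one state with the same remainder; add a state when all current targets are rejected. Accepting states are where Accept strings end.
a: 0a undefined. 0a->0: no, ab/aaab meet in 0 with "b" left. Open state 1: 0a->1.
b: 0b undefined. 0b->0: no, bb/b meet in 0. 0b->1: ok.
aa: 1a undefined. 1a->0: no, ab/aaab meet in 1 with "b" left. 1a->1: no, ab/aaab meet in 1 with "b" left. Open state 2: 1a->2.
ab: 1b undefined. 1b->0: ok.
aaa: 2a undefined. 2a->0: no, ab/aaa meet in 0. 2a->1: no, ab/aaab meet in 0. 2a->2: ok.
aab: 2b undefined. 2b->0: no, ab/aaab meet in 0. 2b->1: ok.
All examples now run through 3 states with every (state, symbol) defined. Accept strings end in {0}, Reject strings end in {1,2}; accept={0}.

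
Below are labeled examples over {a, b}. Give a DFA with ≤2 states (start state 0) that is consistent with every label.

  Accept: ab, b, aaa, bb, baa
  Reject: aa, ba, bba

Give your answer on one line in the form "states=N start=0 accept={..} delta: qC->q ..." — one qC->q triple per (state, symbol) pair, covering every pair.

states=2 start=0 accept={1} delta: 0a->1 0b->1 1a->0 1b->1

Grow the machine one transition at a time. Run the examples from 0; the earliest place one falls off (shortest prefix, ties alphabetical) gets sent to the lowest-numbered state that keeps every Accept/Reject pair distinguishable — a pair clashes when both reach the same state with identical unread suffix — and to a fresh state only if none does.
a: 0a undefined. 0a->0: no, aaa/aa meet in 0. Open state 1: 0a->1.
b: 0b undefined. 0b->0: no, baa/aa meet in 1 with "a" left. 0b->1: ok.
aa: 1a undefined. 1a->0: ok.
ab: 1b undefined. 1b->0: no, ab/aa meet in 0. 1b->1: ok.
All examples now run through 2 states with every (state, symbol) defined. Accept strings end in {1}, Reject strings end in {0}; accept={1}.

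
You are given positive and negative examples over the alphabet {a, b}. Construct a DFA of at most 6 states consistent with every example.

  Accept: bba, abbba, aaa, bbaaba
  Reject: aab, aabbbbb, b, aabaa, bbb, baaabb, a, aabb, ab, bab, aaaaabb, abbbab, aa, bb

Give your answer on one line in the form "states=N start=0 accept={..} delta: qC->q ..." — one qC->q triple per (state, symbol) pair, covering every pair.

states=3 start=0 accept={0} delta: 0a->1 0b->1 1a->2 1b->2 2a->0 2b->2

Grow the machine one transition at a time. Run the examples from 0; the earliest place one falls off (shortest prefix, ties alphabetical) gets sent to the lowest-numbered state that keeps every Accept/Reject pair distinguishable — a pair clashes when both reach the same state with identical unread suffix — and to a fresh state only if none does.
a: 0a undefined. 0a->0: no, aaa/a meet in 0. Open state 1: 0a->1.
b: 0b undefined. 0b->0: no, bba/a meet in 1. 0b->1: ok.
aa: 1a undefined. 1a->0: no, aaa/aab meet in 1. 1a->1: no, aaa/b meet in 1. Open state 2: 1a->2.
ab: 1b undefined. 1b->0: no, bba/b meet in 1. 1b->1: no, bba/aa meet in 2. 1b->2: ok.
aaa: 2a undefined. 2a->0: ok.
aab: 2b undefined. 2b->0: no, bba/aab meet in 0. 2b->1: no, bba/aabaa meet in 0. 2b->2: ok.
All examples now run through 3 states with every (state, symbol) defined. Accept strings end in {0}, Reject strings end in {1,2}; accept={0}.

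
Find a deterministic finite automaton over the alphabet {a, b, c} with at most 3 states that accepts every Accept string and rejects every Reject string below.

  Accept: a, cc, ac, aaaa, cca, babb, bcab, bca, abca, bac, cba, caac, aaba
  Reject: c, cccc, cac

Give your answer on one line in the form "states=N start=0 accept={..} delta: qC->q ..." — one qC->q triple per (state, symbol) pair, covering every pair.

Grow the machine one transition at a time. Run the examples from 0; the earliest place one falls off (shortest prefix, ties alphabetical) gets sent to the lowest-numbered state that keeps every Accept/Reject pair distinguishable — a pair clashes when both reach the same state with identical unread suffix — and to a fresh state only if none does.
a: 0a undefined. 0a->0: no, ac/c meet in 0 with "c" left. Open state 1: 0a->1.
b: 0b undefined. 0b->0: ok.
c: 0c undefined. 0c->0: no, cc/c meet in 0. 0c->1: no, a/c meet in 1. Open state 2: 0c->2.
aa: 1a undefined. 1a->0: ok.
ab: 1b undefined. 1b->0: ok.
ac: 1c undefined. 1c->0: ok.
ca: 2a undefined. 2a->0: ok.
cb: 2b undefined. 2b->0: ok.
cc: 2c undefined. 2c->0: no, cc/cccc meet in 0. 2c->1: ok.
All examples now run through 3 states with every (state, symbol) defined. Accept strings end in {0,1}, Reject strings end in {2}; accept={0,1}.

states=3 start=0 accept={0,1} delta: 0a->1 0b->0 0c->2 1a->0 1b->0 1c->0 2a->0 2b->0 2c->1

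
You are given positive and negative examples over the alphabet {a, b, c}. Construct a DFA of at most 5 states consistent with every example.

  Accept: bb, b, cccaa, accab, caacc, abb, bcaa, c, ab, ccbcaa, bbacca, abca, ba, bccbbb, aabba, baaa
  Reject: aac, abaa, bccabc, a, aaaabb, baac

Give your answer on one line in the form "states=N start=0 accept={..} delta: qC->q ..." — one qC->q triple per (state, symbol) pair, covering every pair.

states=5 start=0 accept={0,2,3} delta: 0a->1 0b->2 0c->0 1a->2 1b->2 1c->0 2a->3 2b->2 2c->1 3a->4 3b->1 3c->2 4a->0 4b->3 4c->1

State merging on the prefix tree: take the shortest (then alphabetical) example prefix whose next move is undefined and point that move at state 0, else 1, else 2, ...; a target is out if some Accept/Reject pair would then sit in one state with the same input left (inseparable). If every existing state is out, open a new one.
a: 0a undefined. 0a->0: no, bb/aaaabb meet in 0 with "bb" left. Open state 1: 0a->1.
b: 0b undefined. 0b->0: no, ba/a meet in 1. 0b->1: no, b/a meet in 1. Open state 2: 0b->2.
c: 0c undefined. 0c->0: ok.
aa: 1a undefined. 1a->0: no, bb/aaaabb meet in 2 with "b" left. 1a->1: no, cccaa/a meet in 1. 1a->2: ok.
ab: 1b undefined. 1b->0: no, b/abaa meet in 2. 1b->1: no, abb/a meet in 1. 1b->2: ok.
ac: 1c undefined. 1c->0: ok.
ba: 2a undefined. 2a->0: no, bb/aaaabb meet in 2 with "b" left. 2a->1: no, b/abaa meet in 2. 2a->2: no, b/abaa meet in 2. Open state 3: 2a->3.
bb: 2b undefined. 2b->0: no, bbacca/a meet in 1. 2b->1: no, bb/a meet in 1. 2b->2: ok.
bc: 2c undefined. 2c->0: no, caacc/aac meet in 0. 2c->1: ok.
baa: 3a undefined. 3a->0: no, bb/aaaabb meet in 2. 3a->1: no, bb/aaaabb meet in 2. 3a->2: no, bb/abaa meet in 2. 3a->3: no, bcaa/abaa meet in 3. Open state 4: 3a->4.
baaa: 4a undefined. 4a->0: ok.
baac: 4c undefined. 4c->0: no, caacc/baac meet in 0. 4c->1: ok.
bbac: 3c undefined. 3c->0: no, bbacca/aac meet in 1. 3c->1: no, bbacca/aac meet in 1. 3c->2: ok.
aaaab: 4b undefined. 4b->0: no, bb/aaaabb meet in 2. 4b->1: no, bb/aaaabb meet in 2. 4b->2: no, bb/aaaabb meet in 2. 4b->3: ok.
aaaabb: 3b undefined. 3b->0: no, caacc/aaaabb meet in 0. 3b->1: ok.
All examples now run through 5 states with every (state, symbol) defined. Accept strings end in {0,2,3}, Reject strings end in {1,4}; accept={0,2,3}.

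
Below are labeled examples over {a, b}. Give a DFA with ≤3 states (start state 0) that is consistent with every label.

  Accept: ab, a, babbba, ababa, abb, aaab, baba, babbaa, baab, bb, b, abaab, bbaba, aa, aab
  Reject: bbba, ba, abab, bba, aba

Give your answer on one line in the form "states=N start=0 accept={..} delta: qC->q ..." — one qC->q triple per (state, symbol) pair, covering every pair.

states=3 start=0 accept={0,1} delta: 0a->0 0b->1 1a->2 1b->1 2a->0 2b->2

Grow the machine one transition at a time. Run the examples from 0; the earliest place one falls off (shortest prefix, ties alphabetical) gets sent to the lowest-numbered state that keeps every Accept/Reject pair distinguishable — a pair clashes when both reach the same state with identical unread suffix — and to a fresh state only if none does.
a: 0a undefined. 0a->0: ok.
b: 0b undefined. 0b->0: no, ab/bbba meet in 0. Open state 1: 0b->1.
ba: 1a undefined. 1a->0: no, ab/abab meet in 1. 1a->1: no, ab/ba meet in 1. Open state 2: 1a->2.
bb: 1b undefined. 1b->0: no, a/bba meet in 0. 1b->1: ok.
baa: 2a undefined. 2a->0: ok.
bab: 2b undefined. 2b->0: no, a/abab meet in 0. 2b->1: no, ab/abab meet in 1. 2b->2: ok.
All examples now run through 3 states with every (state, symbol) defined. Accept strings end in {0,1}, Reject strings end in {2}; accept={0,1}.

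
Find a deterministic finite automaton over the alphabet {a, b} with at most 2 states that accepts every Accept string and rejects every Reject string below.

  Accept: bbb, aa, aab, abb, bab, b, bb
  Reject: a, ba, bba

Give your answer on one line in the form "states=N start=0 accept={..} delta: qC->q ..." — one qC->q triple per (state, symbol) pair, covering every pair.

Fold the examples into a partial DFA from state 0: repeatedly fix the first undefined (state, symbol) met by the shortest-then-alphabetical prefix, trying targets in increasing order and rejecting any under which an Accept and a Reject string meet in one state with the same remainder; add a state when all current targets are rejected. Accepting states are where Accept strings end.
a: 0a undefined. 0a->0: no, aa/a meet in 0. Open state 1: 0a->1.
b: 0b undefined. 0b->0: ok.
aa: 1a undefined. 1a->0: ok.
ab: 1b undefined. 1b->0: ok.
All examples now run through 2 states with every (state, symbol) defined. Accept strings end in {0}, Reject strings end in {1}; accept={0}.

states=2 start=0 accept={0} delta: 0a->1 0b->0 1a->0 1b->0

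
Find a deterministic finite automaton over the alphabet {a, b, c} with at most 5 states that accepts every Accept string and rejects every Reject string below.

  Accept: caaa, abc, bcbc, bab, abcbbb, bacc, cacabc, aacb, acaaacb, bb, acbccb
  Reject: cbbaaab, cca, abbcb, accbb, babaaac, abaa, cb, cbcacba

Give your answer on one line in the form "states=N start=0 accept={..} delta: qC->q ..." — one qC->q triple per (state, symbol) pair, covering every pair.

Grow the machine one transition at a time. Run the examples from 0; the earliest place one falls off (shortest prefix, ties alphabetical) gets sent to the lowest-numbered state that keeps every Accept/Reject pair distinguishable — a pair clashes when both reach the same state with identical unread suffix — and to a fresh state only if none does.
a: 0a undefined. 0a->0: no, aacb/cb meet in 0 with "cb" left. Open state 1: 0a->1.
b: 0b undefined. 0b->0: ok.
c: 0c undefined. 0c->0: no, bcbc/cb meet in 0. 0c->1: no, bab/cb meet in 1 with "b" left. Open state 2: 0c->2.
aa: 1a undefined. 1a->0: no, aacb/cb meet in 2 with "b" left. 1a->1: ok.
ab: 1b undefined. 1b->0: ok.
ac: 1c undefined. 1c->0: no, bab/babaaac meet in 0. 1c->1: no, bab/accbb meet in 0. 1c->2: no, abc/babaaac meet in 2. Open state 3: 1c->3.
ca: 2a undefined. 2a->0: no, caaa/abaa meet in 1. 2a->1: no, caaa/abaa meet in 1. 2a->2: ok.
cb: 2b undefined. 2b->0: no, bab/cbbaaab meet in 0. 2b->1: no, bcbc/babaaac meet in 3. 2b->2: no, caaa/cbbaaab meet in 2. 2b->3: ok.
cc: 2c undefined. 2c->0: ok.
aca: 3a undefined. 3a->0: ok.
acb: 3b undefined. 3b->0: no, bab/cbbaaab meet in 0. 3b->1: no, bab/cbbaaab meet in 0. 3b->2: no, abcbbb/cbbaaab meet in 3. 3b->3: no, bab/cbbaaab meet in 0. Open state 4: 3b->4.
acc: 3c undefined. 3c->0: no, bcbc/accbb meet in 0. 3c->1: no, bcbc/cca meet in 1. 3c->2: no, aacb/accbb meet in 4. 3c->3: no, bcbc/abbcb meet in 3. 3c->4: ok.
acbc: 4c undefined. 4c->0: no, acbccb/abbcb meet in 3. 4c->1: ok.
accb: 4b undefined. 4b->0: no, bab/accbb meet in 0. 4b->1: no, bab/accbb meet in 0. 4b->2: ok.
cbba: 4a undefined. 4a->0: no, bab/cbbaaab meet in 0. 4a->1: no, bab/cbbaaab meet in 0. 4a->2: ok.
All examples now run through 5 states with every (state, symbol) defined. Accept strings end in {0,2,4}, Reject strings end in {1,3}; accept={0,2,4}.

states=5 start=0 accept={0,2,4} delta: 0a->1 0b->0 0c->2 1a->1 1b->0 1c->3 2a->2 2b->3 2c->0 3a->0 3b->4 3c->4 4a->2 4b->2 4c->1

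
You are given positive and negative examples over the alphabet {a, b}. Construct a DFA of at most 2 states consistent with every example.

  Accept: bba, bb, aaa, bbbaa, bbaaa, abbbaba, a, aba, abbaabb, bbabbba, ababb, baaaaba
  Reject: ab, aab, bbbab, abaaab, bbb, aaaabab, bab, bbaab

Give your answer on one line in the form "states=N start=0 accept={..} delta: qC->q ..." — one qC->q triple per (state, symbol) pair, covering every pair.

states=2 start=0 accept={0} delta: 0a->0 0b->1 1a->0 1b->0

Fold the examples into a partial DFA from state 0: repeatedly fix the first undefined (state, symbol) met by the shortest-then-alphabetical prefix, trying targets in increasing order and rejecting any under which an Accept and a Reject string meet in one state with the same remainder; add a state when all current targets are rejected. Accepting states are where Accept strings end.
a: 0a undefined. 0a->0: ok.
b: 0b undefined. 0b->0: no, bba/ab meet in 0. Open state 1: 0b->1.
ba: 1a undefined. 1a->0: ok.
bb: 1b undefined. 1b->0: ok.
All examples now run through 2 states with every (state, symbol) defined. Accept strings end in {0}, Reject strings end in {1}; accept={0}.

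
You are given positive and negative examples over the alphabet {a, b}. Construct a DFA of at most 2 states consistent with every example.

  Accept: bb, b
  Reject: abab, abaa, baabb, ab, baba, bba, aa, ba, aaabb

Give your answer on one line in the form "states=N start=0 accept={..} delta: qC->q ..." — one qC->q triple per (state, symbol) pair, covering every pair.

Fold the examples into a partial DFA from state 0: repeatedly fix the first undefined (state, symbol) met by the shortest-then-alphabetical prefix, trying targets in increasing order and rejecting any under which an Accept and a Reject string meet in one state with the same remainder; add a state when all current targets are rejected. Accepting states are where Accept strings end.
a: 0a undefined. 0a->0: no, bb/aaabb meet in 0 with "bb" left. Open state 1: 0a->1.
b: 0b undefined. 0b->0: ok.
aa: 1a undefined. 1a->0: no, bb/baabb meet in 0. 1a->1: ok.
ab: 1b undefined. 1b->0: no, bb/abab meet in 0. 1b->1: ok.
All examples now run through 2 states with every (state, symbol) defined. Accept strings end in {0}, Reject strings end in {1}; accept={0}.

states=2 start=0 accept={0} delta: 0a->1 0b->0 1a->1 1b->1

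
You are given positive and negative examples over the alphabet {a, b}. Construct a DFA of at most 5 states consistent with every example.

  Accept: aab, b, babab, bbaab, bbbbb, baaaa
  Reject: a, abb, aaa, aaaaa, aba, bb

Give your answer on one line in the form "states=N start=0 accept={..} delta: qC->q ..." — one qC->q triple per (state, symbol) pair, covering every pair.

Fold the examples into a partial DFA from state 0: repeatedly fix the first undefined (state, symbol) met by the shortest-then-alphabetical prefix, trying targets in increasing order and rejecting any under which an Accept and a Reject string meet in one state with the same remainder; add a state when all current targets are rejected. Accepting states are where Accept strings end.
a: 0a undefined. 0a->0: ok.
b: 0b undefined. 0b->0: no, aab/a meet in 0. Open state 1: 0b->1.
ba: 1a undefined. 1a->0: no, baaaa/a meet in 0. 1a->1: no, aab/aba meet in 1. Open state 2: 1a->2.
bb: 1b undefined. 1b->0: ok.
baa: 2a undefined. 2a->0: no, baaaa/a meet in 0. 2a->1: ok.
bab: 2b undefined. 2b->0: ok.
All examples now run through 3 states with every (state, symbol) defined. Accept strings end in {1}, Reject strings end in {0,2}; accept={1}.

states=3 start=0 accept={1} delta: 0a->0 0b->1 1a->2 1b->0 2a->1 2b->0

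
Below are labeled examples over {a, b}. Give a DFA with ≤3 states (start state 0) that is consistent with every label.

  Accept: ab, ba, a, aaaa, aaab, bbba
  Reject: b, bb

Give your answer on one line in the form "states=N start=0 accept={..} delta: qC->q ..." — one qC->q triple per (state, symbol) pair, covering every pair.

states=2 start=0 accept={1} delta: 0a->1 0b->0 1a->1 1b->1

Fold the examples into a partial DFA from state 0: repeatedly fix the first undefined (state, symbol) met by the shortest-then-alphabetical prefix, trying targets in increasing order and rejecting any under which an Accept and a Reject string meet in one state with the same remainder; add a state when all current targets are rejected. Accepting states are where Accept strings end.
a: 0a undefined. 0a->0: no, ab/b meet in 0 with "b" left. Open state 1: 0a->1.
b: 0b undefined. 0b->0: ok.
aa: 1a undefined. 1a->0: no, aaaa/b meet in 0. 1a->1: ok.
ab: 1b undefined. 1b->0: no, ab/b meet in 0. 1b->1: ok.
All examples now run through 2 states with every (state, symbol) defined. Accept strings end in {1}, Reject strings end in {0}; accept={1}.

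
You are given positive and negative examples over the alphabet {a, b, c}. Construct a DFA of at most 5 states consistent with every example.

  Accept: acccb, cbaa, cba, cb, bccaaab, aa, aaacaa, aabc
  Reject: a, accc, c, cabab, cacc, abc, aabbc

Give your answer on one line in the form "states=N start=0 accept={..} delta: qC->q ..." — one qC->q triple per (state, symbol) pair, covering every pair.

states=4 start=0 accept={2,3} delta: 0a->1 0b->0 0c->1 1a->2 1b->2 1c->1 2a->2 2b->3 2c->0 3a->0 3b->0 3c->2

Fold the examples into a partial DFA from state 0: repeatedly fix the first undefined (state, symbol) met by the shortest-then-alphabetical prefix, trying targets in increasing order and rejecting any under which an Accept and a Reject string meet in one state with the same remainder; add a state when all current targets are rejected. Accepting states are where Accept strings end.
a: 0a undefined. 0a->0: no, aa/a meet in 0. Open state 1: 0a->1.
b: 0b undefined. 0b->0: ok.
c: 0c undefined. 0c->0: no, cba/a meet in 1. 0c->1: ok.
aa: 1a undefined. 1a->0: no, cb/cabab meet in 1 with "b" left. 1a->1: no, aa/a meet in 1. Open state 2: 1a->2.
ab: 1b undefined. 1b->0: no, cba/a meet in 1. 1b->1: no, cb/a meet in 1. 1b->2: ok.
ac: 1c undefined. 1c->0: no, acccb/accc meet in 0. 1c->1: ok.
aaa: 2a undefined. 2a->0: no, cbaa/a meet in 1. 2a->1: no, cba/a meet in 1. 2a->2: ok.
aab: 2b undefined. 2b->0: no, acccb/cabab meet in 2. 2b->1: no, bccaaab/a meet in 1. 2b->2: no, acccb/cabab meet in 2. Open state 3: 2b->3.
abc: 2c undefined. 2c->0: ok.
aabb: 3b undefined. 3b->0: ok.
aabc: 3c undefined. 3c->0: no, aabc/abc meet in 0. 3c->1: no, aabc/a meet in 1. 3c->2: ok.
caba: 3a undefined. 3a->0: ok.
All examples now run through 4 states with every (state, symbol) defined. Accept strings end in {2,3}, Reject strings end in {0,1}; accept={2,3}.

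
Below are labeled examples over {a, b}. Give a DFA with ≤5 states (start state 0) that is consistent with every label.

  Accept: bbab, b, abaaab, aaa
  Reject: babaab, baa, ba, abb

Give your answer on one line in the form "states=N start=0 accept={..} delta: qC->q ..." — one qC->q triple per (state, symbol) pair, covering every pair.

Grow the machine one transition at a time. Run the examples from 0; the earliest place one falls off (shortest prefix, ties alphabetical) gets sent to the lowest-numbered state that keeps every Accept/Reject pair distinguishable — a pair clashes when both reach the same state with identical unread suffix — and to a fresh state only if none does.
a: 0a undefined. 0a->0: ok.
b: 0b undefined. 0b->0: no, bbab/babaab meet in 0. Open state 1: 0b->1.
ba: 1a undefined. 1a->0: no, b/babaab meet in 1. 1a->1: no, b/baa meet in 1. Open state 2: 1a->2.
bb: 1b undefined. 1b->0: no, aaa/abb meet in 0. 1b->1: no, b/abb meet in 1. 1b->2: ok.
baa: 2a undefined. 2a->0: no, aaa/baa meet in 0. 2a->1: no, bbab/ba meet in 2. 2a->2: ok.
bab: 2b undefined. 2b->0: no, b/babaab meet in 1. 2b->1: no, bbab/babaab meet in 1. 2b->2: no, bbab/babaab meet in 2. Open state 3: 2b->3.
baba: 3a undefined. 3a->0: no, b/babaab meet in 1. 3a->1: no, bbab/babaab meet in 3. 3a->2: no, bbab/babaab meet in 3. 3a->3: ok.
babaab: 3b undefined. 3b->0: no, aaa/babaab meet in 0. 3b->1: no, b/babaab meet in 1. 3b->2: ok.
All examples now run through 4 states with every (state, symbol) defined. Accept strings end in {0,1,3}, Reject strings end in {2}; accept={0,1,3}.

states=4 start=0 accept={0,1,3} delta: 0a->0 0b->1 1a->2 1b->2 2a->2 2b->3 3a->3 3b->2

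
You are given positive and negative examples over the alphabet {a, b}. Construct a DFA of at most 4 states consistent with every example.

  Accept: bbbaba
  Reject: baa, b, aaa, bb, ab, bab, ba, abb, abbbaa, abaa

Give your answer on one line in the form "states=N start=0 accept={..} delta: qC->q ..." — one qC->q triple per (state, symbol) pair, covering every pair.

Grow the machine one transition at a time. Run the examples from 0; the earliest place one falls off (shortest prefix, ties alphabetical) gets sent to the lowest-numbered state that keeps every Accept/Reject pair distinguishable — a pair clashes when both reach the same state with identical unread suffix — and to a fresh state only if none does.
a: 0a undefined. 0a->0: ok.
b: 0b undefined. 0b->0: no, bbbaba/baa meet in 0. Open state 1: 0b->1.
ba: 1a undefined. 1a->0: ok.
bb: 1b undefined. 1b->0: no, bbbaba/baa meet in 0. 1b->1: no, bbbaba/baa meet in 0. Open state 2: 1b->2.
bbb: 2b undefined. 2b->0: no, bbbaba/baa meet in 0. 2b->1: no, bbbaba/baa meet in 0. 2b->2: ok.
bbba: 2a undefined. 2a->0: no, bbbaba/baa meet in 0. 2a->1: no, bbbaba/b meet in 1. 2a->2: no, bbbaba/bb meet in 2. Open state 3: 2a->3.
bbbab: 3b undefined. 3b->0: no, bbbaba/baa meet in 0. 3b->1: no, bbbaba/baa meet in 0. 3b->2: ok.
abbbaa: 3a undefined. 3a->0: ok.
All examples now run through 4 states with every (state, symbol) defined. Accept strings end in {3}, Reject strings end in {0,1,2}; accept={3}.

states=4 start=0 accept={3} delta: 0a->0 0b->1 1a->0 1b->2 2a->3 2b->2 3a->0 3b->2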